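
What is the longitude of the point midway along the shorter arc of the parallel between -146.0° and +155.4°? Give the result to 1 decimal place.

Signed shortest Δλ from -146.0° to +155.4° is -58.6°.
Midpoint longitude = -146.0° + (-58.6°)/2 = -146.0° − 29.3° = -175.3°.
(The naïve average (-146.0 + +155.4)/2 = 4.7° is on the wrong side of the globe.)

-175.3°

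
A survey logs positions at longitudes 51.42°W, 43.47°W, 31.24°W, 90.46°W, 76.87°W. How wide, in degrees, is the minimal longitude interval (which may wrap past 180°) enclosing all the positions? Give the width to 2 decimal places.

59.22°

Sort the longitudes: -90.46°, -76.87°, -51.42°, -43.47°, -31.24°.
Eastward gaps between consecutive values (wrapping around): 13.59°, 25.45°, 7.95°, 12.23°, 300.78°.
Largest gap = 300.78° ⇒ minimal covering band is its complement: 360° − 300.78° = 59.22°.
Band runs from -90.46° eastward to -31.24°.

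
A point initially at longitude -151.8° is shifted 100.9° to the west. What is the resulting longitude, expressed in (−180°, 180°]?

+107.3°

Start at -151.8°; shift −100.9° → -252.7°.
-252.7° lies outside (−180°, 180°]; add 360° → +107.3°.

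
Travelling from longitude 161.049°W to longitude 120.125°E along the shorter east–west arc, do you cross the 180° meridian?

Yes

Naïve |120.125 − -161.049| = 281.174° > 180°, so the shorter arc goes the other way round — across 180°.
Signed shortest Δλ = ((120.125 − -161.049 + 180) mod 360) − 180 = -78.826°.
Going west by 78.826° from -161.049° passes through 180° before reaching +120.125°.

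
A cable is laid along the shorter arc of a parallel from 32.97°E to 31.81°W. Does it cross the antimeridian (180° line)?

Signed shortest Δλ = ((-31.81 − 32.97 + 180) mod 360) − 180 = -64.78°.
Going west by 64.78° from +32.97° reaches -31.81° without touching 180°.

No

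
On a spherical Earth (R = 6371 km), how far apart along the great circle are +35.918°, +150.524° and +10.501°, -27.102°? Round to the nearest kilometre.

14848 km

Δλ = -27.102 − 150.524 = -177.626°.
Δφ = 10.501 − 35.918 = -25.417°.
a = sin²(Δφ/2) + cos φ₁ · cos φ₂ · sin²(Δλ/2) = 0.844348.
c = 2·atan2(√a, √(1−a)) = 2.33049 rad → d = 6371·c ≈ 14847.52 km.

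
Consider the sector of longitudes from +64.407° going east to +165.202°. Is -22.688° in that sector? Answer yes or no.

No

Band width going east from +64.407° to +165.202°: ((165.202 − 64.407) mod 360) = 100.795°.
Offset of -22.688° east of the west edge: ((-22.688 − 64.407) mod 360) = 272.905°.
272.905° > 100.795° ⇒ outside.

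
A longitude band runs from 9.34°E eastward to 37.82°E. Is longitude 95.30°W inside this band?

Band width going east from +9.34° to +37.82°: ((37.82 − 9.34) mod 360) = 28.48°.
Offset of -95.30° east of the west edge: ((-95.30 − 9.34) mod 360) = 255.36°.
255.36° > 28.48° ⇒ outside.

No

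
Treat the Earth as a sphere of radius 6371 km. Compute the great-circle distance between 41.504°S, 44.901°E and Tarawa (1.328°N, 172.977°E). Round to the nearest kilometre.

Δλ = 172.977 − 44.901 = 128.076°.
Δφ = 1.328 − -41.504 = 42.832°.
a = sin²(Δφ/2) + cos φ₁ · cos φ₂ · sin²(Δλ/2) = 0.738546.
c = 2·atan2(√a, √(1−a)) = 2.06814 rad → d = 6371·c ≈ 13176.11 km.

13176 km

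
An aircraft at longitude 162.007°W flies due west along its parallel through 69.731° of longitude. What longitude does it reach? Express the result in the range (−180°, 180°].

Start at -162.007°; shift −69.731° → -231.738°.
-231.738° lies outside (−180°, 180°]; add 360° → +128.262°.

128.262°E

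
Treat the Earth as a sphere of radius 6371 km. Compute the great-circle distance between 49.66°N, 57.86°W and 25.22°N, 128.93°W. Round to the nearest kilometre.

Δλ = -128.93 − -57.86 = -71.07°.
Δφ = 25.22 − 49.66 = -24.44°.
a = sin²(Δφ/2) + cos φ₁ · cos φ₂ · sin²(Δλ/2) = 0.242621.
c = 2·atan2(√a, √(1−a)) = 1.03007 rad → d = 6371·c ≈ 6562.58 km.

6563 km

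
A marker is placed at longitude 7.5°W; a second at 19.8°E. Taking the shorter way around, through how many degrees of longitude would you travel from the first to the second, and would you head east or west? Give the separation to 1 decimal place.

27.3° east

Raw difference: 19.8 − -7.5 = 27.3°.
Normalise into (−180°, 180°]: 27.3° stays 27.3°.
Positive ⇒ the second point lies to the east; separation 27.3°.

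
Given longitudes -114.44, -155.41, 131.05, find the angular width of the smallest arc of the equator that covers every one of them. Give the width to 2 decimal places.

Sort the longitudes: -155.41°, -114.44°, +131.05°.
Eastward gaps between consecutive values (wrapping around): 40.97°, 245.49°, 73.54°.
Largest gap = 245.49° ⇒ minimal covering band is its complement: 360° − 245.49° = 114.51°.
Band runs from +131.05° eastward to -114.44°, crossing the antimeridian.

114.51°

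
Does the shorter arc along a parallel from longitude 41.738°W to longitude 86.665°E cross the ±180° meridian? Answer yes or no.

No

Signed shortest Δλ = ((86.665 − -41.738 + 180) mod 360) − 180 = 128.403°.
Going east by 128.403° from -41.738° reaches +86.665° without touching 180°.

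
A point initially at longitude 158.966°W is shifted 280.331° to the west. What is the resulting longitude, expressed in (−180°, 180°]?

79.297°W

Start at -158.966°; shift −280.331° → -439.297°.
-439.297° lies outside (−180°, 180°]; add 360° → -79.297°.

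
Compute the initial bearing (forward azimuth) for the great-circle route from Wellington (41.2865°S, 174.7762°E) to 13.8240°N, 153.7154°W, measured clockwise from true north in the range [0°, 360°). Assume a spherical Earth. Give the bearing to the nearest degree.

35°

Δλ = -153.7154 − 174.7762 = -328.4916°; wrapped into (−180°, 180°]: 31.5084°.
θ = atan2( sin Δλ · cos φ₂ , cos φ₁ · sin φ₂ − sin φ₁ · cos φ₂ · cos Δλ )
  = atan2(0.50749, 0.72579) = 34.962° → normalised to [0°, 360°): 34.962°.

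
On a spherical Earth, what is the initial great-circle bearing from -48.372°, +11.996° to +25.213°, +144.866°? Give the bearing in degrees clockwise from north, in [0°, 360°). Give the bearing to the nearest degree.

105°

Δλ = 144.866 − 11.996 = 132.870°.
θ = atan2( sin Δλ · cos φ₂ , cos φ₁ · sin φ₂ − sin φ₁ · cos φ₂ · cos Δλ )
  = atan2(0.66308, -0.17711) = 104.955° → normalised to [0°, 360°): 104.955°.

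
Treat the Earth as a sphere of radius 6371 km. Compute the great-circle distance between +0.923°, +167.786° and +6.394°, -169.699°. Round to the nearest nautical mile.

1388 nmi

Δλ = -169.699 − 167.786 = -337.485°; wrapped into (−180°, 180°]: 22.515°.
Δφ = 6.394 − 0.923 = 5.471°.
a = sin²(Δφ/2) + cos φ₁ · cos φ₂ · sin²(Δλ/2) = 0.040146.
c = 2·atan2(√a, √(1−a)) = 0.40346 rad → d = 6371·c ≈ 2570.45 km ≈ 1387.93 nmi.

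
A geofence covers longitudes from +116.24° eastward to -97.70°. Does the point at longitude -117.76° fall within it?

Yes

Band width going east from +116.24° to -97.70°: ((-97.70 − 116.24) mod 360) = 146.06°.
Offset of -117.76° east of the west edge: ((-117.76 − 116.24) mod 360) = 126.00°.
126.00° ≤ 146.06° ⇒ inside.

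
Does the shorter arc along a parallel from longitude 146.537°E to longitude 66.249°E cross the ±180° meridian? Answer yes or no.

Signed shortest Δλ = ((66.249 − 146.537 + 180) mod 360) − 180 = -80.288°.
Going west by 80.288° from +146.537° reaches +66.249° without touching 180°.

No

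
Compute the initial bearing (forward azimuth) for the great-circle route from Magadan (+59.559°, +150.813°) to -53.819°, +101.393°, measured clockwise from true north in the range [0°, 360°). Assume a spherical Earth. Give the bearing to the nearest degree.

Δλ = 101.393 − 150.813 = -49.420°.
θ = atan2( sin Δλ · cos φ₂ , cos φ₁ · sin φ₂ − sin φ₁ · cos φ₂ · cos Δλ )
  = atan2(-0.44836, -0.74003) = -148.790° → normalised to [0°, 360°): 211.210°.

211°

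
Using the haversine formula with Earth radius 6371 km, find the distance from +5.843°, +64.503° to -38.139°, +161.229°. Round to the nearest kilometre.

Δλ = 161.229 − 64.503 = 96.726°.
Δφ = -38.139 − 5.843 = -43.982°.
a = sin²(Δφ/2) + cos φ₁ · cos φ₂ · sin²(Δλ/2) = 0.577255.
c = 2·atan2(√a, √(1−a)) = 1.72593 rad → d = 6371·c ≈ 10995.88 km.

10996 km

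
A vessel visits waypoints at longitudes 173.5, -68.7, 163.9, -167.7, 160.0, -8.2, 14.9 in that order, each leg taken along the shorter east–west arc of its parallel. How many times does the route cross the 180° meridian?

Leg 1: +173.5° → -68.7°, shortest Δλ = 117.8° (east) — crosses 180°.
Leg 2: -68.7° → +163.9°, shortest Δλ = -127.4° (west) — crosses 180°.
Leg 3: +163.9° → -167.7°, shortest Δλ = 28.4° (east) — crosses 180°.
Leg 4: -167.7° → +160.0°, shortest Δλ = -32.3° (west) — crosses 180°.
Leg 5: +160.0° → -8.2°, shortest Δλ = -168.2° (west) — does not cross 180°.
Leg 6: -8.2° → +14.9°, shortest Δλ = 23.1° (east) — does not cross 180°.
Total crossings: 4.

4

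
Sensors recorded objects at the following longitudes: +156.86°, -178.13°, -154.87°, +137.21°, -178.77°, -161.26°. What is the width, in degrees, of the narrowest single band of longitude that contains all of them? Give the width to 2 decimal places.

67.92°

Sort the longitudes: -178.77°, -178.13°, -161.26°, -154.87°, +137.21°, +156.86°.
Eastward gaps between consecutive values (wrapping around): 0.64°, 16.87°, 6.39°, 292.08°, 19.65°, 24.37°.
Largest gap = 292.08° ⇒ minimal covering band is its complement: 360° − 292.08° = 67.92°.
Band runs from +137.21° eastward to -154.87°, crossing the antimeridian.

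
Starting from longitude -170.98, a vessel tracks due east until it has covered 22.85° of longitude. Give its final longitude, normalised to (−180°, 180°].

-148.13°

Start at -170.98°; shift +22.85° → -148.13°.
-148.13° already lies in (−180°, 180°].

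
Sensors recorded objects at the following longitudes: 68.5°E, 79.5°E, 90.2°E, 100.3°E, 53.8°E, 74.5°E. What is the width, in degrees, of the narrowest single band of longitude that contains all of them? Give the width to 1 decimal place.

Sort the longitudes: +53.8°, +68.5°, +74.5°, +79.5°, +90.2°, +100.3°.
Eastward gaps between consecutive values (wrapping around): 14.7°, 6.0°, 5.0°, 10.7°, 10.1°, 313.5°.
Largest gap = 313.5° ⇒ minimal covering band is its complement: 360° − 313.5° = 46.5°.
Band runs from +53.8° eastward to +100.3°.

46.5°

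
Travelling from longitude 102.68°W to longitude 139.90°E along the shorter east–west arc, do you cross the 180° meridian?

Naïve |139.90 − -102.68| = 242.58° > 180°, so the shorter arc goes the other way round — across 180°.
Signed shortest Δλ = ((139.90 − -102.68 + 180) mod 360) − 180 = -117.42°.
Going west by 117.42° from -102.68° passes through 180° before reaching +139.90°.

Yes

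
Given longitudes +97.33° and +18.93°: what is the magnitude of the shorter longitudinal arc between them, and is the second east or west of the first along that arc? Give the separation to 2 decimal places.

78.40° west

Raw difference: 18.93 − 97.33 = -78.4°.
Normalise into (−180°, 180°]: -78.4° stays -78.4°.
Negative ⇒ the second point lies to the west; separation 78.40°.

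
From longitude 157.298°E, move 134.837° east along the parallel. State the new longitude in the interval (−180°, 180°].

Start at +157.298°; shift +134.837° → +292.135°.
+292.135° lies outside (−180°, 180°]; subtract 360° → -67.865°.

67.865°W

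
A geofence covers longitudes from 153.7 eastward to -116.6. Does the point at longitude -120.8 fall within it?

Band width going east from +153.7° to -116.6°: ((-116.6 − 153.7) mod 360) = 89.7°.
Offset of -120.8° east of the west edge: ((-120.8 − 153.7) mod 360) = 85.5°.
85.5° ≤ 89.7° ⇒ inside.

Yes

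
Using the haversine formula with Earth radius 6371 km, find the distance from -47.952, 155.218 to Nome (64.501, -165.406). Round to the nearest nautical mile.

Δλ = -165.406 − 155.218 = -320.624°; wrapped into (−180°, 180°]: 39.376°.
Δφ = 64.501 − -47.952 = 112.453°.
a = sin²(Δφ/2) + cos φ₁ · cos φ₂ · sin²(Δλ/2) = 0.723688.
c = 2·atan2(√a, √(1−a)) = 2.03462 rad → d = 6371·c ≈ 12962.60 km ≈ 6999.24 nmi.

6999 nmi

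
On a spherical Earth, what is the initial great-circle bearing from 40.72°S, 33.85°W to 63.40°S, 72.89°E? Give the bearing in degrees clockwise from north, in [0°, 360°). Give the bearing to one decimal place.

150.6°

Δλ = 72.89 − -33.85 = 106.74°.
θ = atan2( sin Δλ · cos φ₂ , cos φ₁ · sin φ₂ − sin φ₁ · cos φ₂ · cos Δλ )
  = atan2(0.42878, -0.76182) = 150.627° → normalised to [0°, 360°): 150.627°.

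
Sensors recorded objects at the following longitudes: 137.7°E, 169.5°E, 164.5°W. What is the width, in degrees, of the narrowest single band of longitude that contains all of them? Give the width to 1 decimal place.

57.8°

Sort the longitudes: -164.5°, +137.7°, +169.5°.
Eastward gaps between consecutive values (wrapping around): 302.2°, 31.8°, 26.0°.
Largest gap = 302.2° ⇒ minimal covering band is its complement: 360° − 302.2° = 57.8°.
Band runs from +137.7° eastward to -164.5°, crossing the antimeridian.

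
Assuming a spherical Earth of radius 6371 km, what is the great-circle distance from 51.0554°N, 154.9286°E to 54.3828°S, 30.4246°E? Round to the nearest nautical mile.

8832 nmi

Δλ = 30.4246 − 154.9286 = -124.5040°.
Δφ = -54.3828 − 51.0554 = -105.4382°.
a = sin²(Δφ/2) + cos φ₁ · cos φ₂ · sin²(Δλ/2) = 0.919807.
c = 2·atan2(√a, √(1−a)) = 2.56737 rad → d = 6371·c ≈ 16356.72 km ≈ 8831.92 nmi.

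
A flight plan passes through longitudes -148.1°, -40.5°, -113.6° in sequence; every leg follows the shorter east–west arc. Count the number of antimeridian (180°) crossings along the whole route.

Leg 1: -148.1° → -40.5°, shortest Δλ = 107.6° (east) — does not cross 180°.
Leg 2: -40.5° → -113.6°, shortest Δλ = -73.1° (west) — does not cross 180°.
Total crossings: 0.

0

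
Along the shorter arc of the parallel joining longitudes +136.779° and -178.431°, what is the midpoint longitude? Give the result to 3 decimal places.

Signed shortest Δλ from +136.779° to -178.431° is +44.790°.
Midpoint longitude = +136.779° + (+44.790°)/2 = +136.779° + 22.395° = +159.174°.
(The naïve average (+136.779 + -178.431)/2 = -20.826° is on the wrong side of the globe.)

+159.174°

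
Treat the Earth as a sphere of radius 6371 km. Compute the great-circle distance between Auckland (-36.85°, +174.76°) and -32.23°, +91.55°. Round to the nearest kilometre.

Δλ = 91.55 − 174.76 = -83.21°.
Δφ = -32.23 − -36.85 = 4.62°.
a = sin²(Δφ/2) + cos φ₁ · cos φ₂ · sin²(Δλ/2) = 0.300063.
c = 2·atan2(√a, √(1−a)) = 1.15942 rad → d = 6371·c ≈ 7386.64 km.

7387 km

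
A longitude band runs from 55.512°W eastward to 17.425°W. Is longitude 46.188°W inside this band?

Yes

Band width going east from -55.512° to -17.425°: ((-17.425 − -55.512) mod 360) = 38.087°.
Offset of -46.188° east of the west edge: ((-46.188 − -55.512) mod 360) = 9.324°.
9.324° ≤ 38.087° ⇒ inside.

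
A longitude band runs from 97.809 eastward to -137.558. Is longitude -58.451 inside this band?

Band width going east from +97.809° to -137.558°: ((-137.558 − 97.809) mod 360) = 124.633°.
Offset of -58.451° east of the west edge: ((-58.451 − 97.809) mod 360) = 203.740°.
203.740° > 124.633° ⇒ outside.

No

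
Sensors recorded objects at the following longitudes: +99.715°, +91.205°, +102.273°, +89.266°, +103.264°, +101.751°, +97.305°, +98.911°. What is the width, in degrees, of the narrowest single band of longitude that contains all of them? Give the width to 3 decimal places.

Sort the longitudes: +89.266°, +91.205°, +97.305°, +98.911°, +99.715°, +101.751°, +102.273°, +103.264°.
Eastward gaps between consecutive values (wrapping around): 1.939°, 6.100°, 1.606°, 0.804°, 2.036°, 0.522°, 0.991°, 346.002°.
Largest gap = 346.002° ⇒ minimal covering band is its complement: 360° − 346.002° = 13.998°.
Band runs from +89.266° eastward to +103.264°.

13.998°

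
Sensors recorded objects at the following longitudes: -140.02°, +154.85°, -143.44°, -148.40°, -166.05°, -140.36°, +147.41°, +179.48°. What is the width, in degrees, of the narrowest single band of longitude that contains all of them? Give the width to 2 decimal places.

Sort the longitudes: -166.05°, -148.40°, -143.44°, -140.36°, -140.02°, +147.41°, +154.85°, +179.48°.
Eastward gaps between consecutive values (wrapping around): 17.65°, 4.96°, 3.08°, 0.34°, 287.43°, 7.44°, 24.63°, 14.47°.
Largest gap = 287.43° ⇒ minimal covering band is its complement: 360° − 287.43° = 72.57°.
Band runs from +147.41° eastward to -140.02°, crossing the antimeridian.

72.57°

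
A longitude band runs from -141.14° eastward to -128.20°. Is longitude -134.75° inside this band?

Yes

Band width going east from -141.14° to -128.20°: ((-128.20 − -141.14) mod 360) = 12.94°.
Offset of -134.75° east of the west edge: ((-134.75 − -141.14) mod 360) = 6.39°.
6.39° ≤ 12.94° ⇒ inside.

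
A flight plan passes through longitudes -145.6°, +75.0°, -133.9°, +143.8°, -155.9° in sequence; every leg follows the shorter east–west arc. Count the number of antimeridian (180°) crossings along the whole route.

4

Leg 1: -145.6° → +75.0°, shortest Δλ = -139.4° (west) — crosses 180°.
Leg 2: +75.0° → -133.9°, shortest Δλ = 151.1° (east) — crosses 180°.
Leg 3: -133.9° → +143.8°, shortest Δλ = -82.3° (west) — crosses 180°.
Leg 4: +143.8° → -155.9°, shortest Δλ = 60.3° (east) — crosses 180°.
Total crossings: 4.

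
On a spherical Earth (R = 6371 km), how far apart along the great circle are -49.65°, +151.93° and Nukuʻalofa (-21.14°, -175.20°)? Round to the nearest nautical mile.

Δλ = -175.20 − 151.93 = -327.13°; wrapped into (−180°, 180°]: 32.87°.
Δφ = -21.14 − -49.65 = 28.51°.
a = sin²(Δφ/2) + cos φ₁ · cos φ₂ · sin²(Δλ/2) = 0.108973.
c = 2·atan2(√a, √(1−a)) = 0.67284 rad → d = 6371·c ≈ 4286.67 km ≈ 2314.61 nmi.

2315 nmi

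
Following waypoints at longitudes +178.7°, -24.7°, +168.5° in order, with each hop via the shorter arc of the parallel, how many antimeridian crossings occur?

2

Leg 1: +178.7° → -24.7°, shortest Δλ = 156.6° (east) — crosses 180°.
Leg 2: -24.7° → +168.5°, shortest Δλ = -166.8° (west) — crosses 180°.
Total crossings: 2.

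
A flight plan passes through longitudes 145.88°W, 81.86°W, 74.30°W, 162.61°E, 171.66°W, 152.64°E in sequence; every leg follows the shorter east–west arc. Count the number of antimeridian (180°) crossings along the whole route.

Leg 1: -145.88° → -81.86°, shortest Δλ = 64.02° (east) — does not cross 180°.
Leg 2: -81.86° → -74.30°, shortest Δλ = 7.56° (east) — does not cross 180°.
Leg 3: -74.30° → +162.61°, shortest Δλ = -123.09° (west) — crosses 180°.
Leg 4: +162.61° → -171.66°, shortest Δλ = 25.73° (east) — crosses 180°.
Leg 5: -171.66° → +152.64°, shortest Δλ = -35.7° (west) — crosses 180°.
Total crossings: 3.

3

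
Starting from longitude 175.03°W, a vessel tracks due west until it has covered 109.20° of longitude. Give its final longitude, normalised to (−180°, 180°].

75.77°E

Start at -175.03°; shift −109.20° → -284.23°.
-284.23° lies outside (−180°, 180°]; add 360° → +75.77°.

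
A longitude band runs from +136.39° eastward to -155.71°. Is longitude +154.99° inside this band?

Band width going east from +136.39° to -155.71°: ((-155.71 − 136.39) mod 360) = 67.90°.
Offset of +154.99° east of the west edge: ((154.99 − 136.39) mod 360) = 18.60°.
18.60° ≤ 67.90° ⇒ inside.

Yes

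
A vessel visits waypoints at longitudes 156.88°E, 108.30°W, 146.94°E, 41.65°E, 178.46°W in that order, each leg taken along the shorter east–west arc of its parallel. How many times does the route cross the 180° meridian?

Leg 1: +156.88° → -108.30°, shortest Δλ = 94.82° (east) — crosses 180°.
Leg 2: -108.30° → +146.94°, shortest Δλ = -104.76° (west) — crosses 180°.
Leg 3: +146.94° → +41.65°, shortest Δλ = -105.29° (west) — does not cross 180°.
Leg 4: +41.65° → -178.46°, shortest Δλ = 139.89° (east) — crosses 180°.
Total crossings: 3.

3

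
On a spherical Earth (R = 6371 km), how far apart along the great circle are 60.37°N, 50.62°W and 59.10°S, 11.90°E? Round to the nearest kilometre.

14339 km

Δλ = 11.90 − -50.62 = 62.52°.
Δφ = -59.10 − 60.37 = -119.47°.
a = sin²(Δφ/2) + cos φ₁ · cos φ₂ · sin²(Δλ/2) = 0.814352.
c = 2·atan2(√a, √(1−a)) = 2.25068 rad → d = 6371·c ≈ 14339.10 km.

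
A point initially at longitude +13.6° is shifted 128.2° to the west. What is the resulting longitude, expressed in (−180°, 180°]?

Start at +13.6°; shift −128.2° → -114.6°.
-114.6° already lies in (−180°, 180°].

-114.6°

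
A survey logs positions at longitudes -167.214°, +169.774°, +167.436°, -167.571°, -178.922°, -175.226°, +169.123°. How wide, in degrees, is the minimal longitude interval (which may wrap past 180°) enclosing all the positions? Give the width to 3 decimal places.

Sort the longitudes: -178.922°, -175.226°, -167.571°, -167.214°, +167.436°, +169.123°, +169.774°.
Eastward gaps between consecutive values (wrapping around): 3.696°, 7.655°, 0.357°, 334.650°, 1.687°, 0.651°, 11.304°.
Largest gap = 334.650° ⇒ minimal covering band is its complement: 360° − 334.650° = 25.350°.
Band runs from +167.436° eastward to -167.214°, crossing the antimeridian.

25.350°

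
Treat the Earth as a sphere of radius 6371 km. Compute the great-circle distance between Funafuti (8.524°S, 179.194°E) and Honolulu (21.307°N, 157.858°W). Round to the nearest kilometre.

4157 km

Δλ = -157.858 − 179.194 = -337.052°; wrapped into (−180°, 180°]: 22.948°.
Δφ = 21.307 − -8.524 = 29.831°.
a = sin²(Δφ/2) + cos φ₁ · cos φ₂ · sin²(Δλ/2) = 0.102710.
c = 2·atan2(√a, √(1−a)) = 0.65248 rad → d = 6371·c ≈ 4156.96 km.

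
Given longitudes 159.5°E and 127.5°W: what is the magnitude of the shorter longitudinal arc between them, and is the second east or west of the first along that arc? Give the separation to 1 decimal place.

Raw difference: -127.5 − 159.5 = -287.0°.
Normalise into (−180°, 180°]: -287.0° + 360° = 73.0°.
Positive ⇒ the second point lies to the east; separation 73.0°.

73.0° east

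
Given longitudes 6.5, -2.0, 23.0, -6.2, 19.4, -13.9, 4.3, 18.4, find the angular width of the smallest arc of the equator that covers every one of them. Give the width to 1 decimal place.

Sort the longitudes: -13.9°, -6.2°, -2.0°, +4.3°, +6.5°, +18.4°, +19.4°, +23.0°.
Eastward gaps between consecutive values (wrapping around): 7.7°, 4.2°, 6.3°, 2.2°, 11.9°, 1.0°, 3.6°, 323.1°.
Largest gap = 323.1° ⇒ minimal covering band is its complement: 360° − 323.1° = 36.9°.
Band runs from -13.9° eastward to +23.0°.

36.9°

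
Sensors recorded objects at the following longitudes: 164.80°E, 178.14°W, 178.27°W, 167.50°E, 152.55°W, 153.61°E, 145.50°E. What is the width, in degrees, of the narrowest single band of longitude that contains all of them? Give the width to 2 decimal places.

Sort the longitudes: -178.27°, -178.14°, -152.55°, +145.50°, +153.61°, +164.80°, +167.50°.
Eastward gaps between consecutive values (wrapping around): 0.13°, 25.59°, 298.05°, 8.11°, 11.19°, 2.70°, 14.23°.
Largest gap = 298.05° ⇒ minimal covering band is its complement: 360° − 298.05° = 61.95°.
Band runs from +145.50° eastward to -152.55°, crossing the antimeridian.

61.95°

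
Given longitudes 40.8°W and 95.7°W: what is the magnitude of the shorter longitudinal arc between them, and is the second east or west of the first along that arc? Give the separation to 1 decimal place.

54.9° west

Raw difference: -95.7 − -40.8 = -54.9°.
Normalise into (−180°, 180°]: -54.9° stays -54.9°.
Negative ⇒ the second point lies to the west; separation 54.9°.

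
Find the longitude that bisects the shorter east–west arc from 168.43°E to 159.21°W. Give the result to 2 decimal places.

175.39°W

Signed shortest Δλ from +168.43° to -159.21° is +32.36°.
Midpoint longitude = +168.43° + (+32.36°)/2 = +168.43° + 16.18° = +184.61°.
Normalise into (−180°, 180°]: -175.39°.
(The naïve average (+168.43 + -159.21)/2 = 4.61° is on the wrong side of the globe.)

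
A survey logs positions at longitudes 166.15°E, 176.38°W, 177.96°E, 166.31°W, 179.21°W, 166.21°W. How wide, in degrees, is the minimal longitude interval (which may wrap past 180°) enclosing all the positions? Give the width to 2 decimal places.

27.64°

Sort the longitudes: -179.21°, -176.38°, -166.31°, -166.21°, +166.15°, +177.96°.
Eastward gaps between consecutive values (wrapping around): 2.83°, 10.07°, 0.10°, 332.36°, 11.81°, 2.83°.
Largest gap = 332.36° ⇒ minimal covering band is its complement: 360° − 332.36° = 27.64°.
Band runs from +166.15° eastward to -166.21°, crossing the antimeridian.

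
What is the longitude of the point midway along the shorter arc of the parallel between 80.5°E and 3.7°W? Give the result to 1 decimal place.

Signed shortest Δλ from +80.5° to -3.7° is -84.2°.
Midpoint longitude = +80.5° + (-84.2°)/2 = +80.5° − 42.1° = +38.4°.

38.4°E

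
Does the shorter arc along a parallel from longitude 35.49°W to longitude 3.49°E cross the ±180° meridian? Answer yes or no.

Signed shortest Δλ = ((3.49 − -35.49 + 180) mod 360) − 180 = 38.98°.
Going east by 38.98° from -35.49° reaches +3.49° without touching 180°.

No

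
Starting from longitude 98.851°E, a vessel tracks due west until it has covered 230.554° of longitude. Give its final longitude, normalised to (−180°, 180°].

131.703°W

Start at +98.851°; shift −230.554° → -131.703°.
-131.703° already lies in (−180°, 180°].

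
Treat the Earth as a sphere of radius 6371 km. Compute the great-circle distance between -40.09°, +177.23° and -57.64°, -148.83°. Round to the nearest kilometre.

Δλ = -148.83 − 177.23 = -326.06°; wrapped into (−180°, 180°]: 33.94°.
Δφ = -57.64 − -40.09 = -17.55°.
a = sin²(Δφ/2) + cos φ₁ · cos φ₂ · sin²(Δλ/2) = 0.058155.
c = 2·atan2(√a, √(1−a)) = 0.48711 rad → d = 6371·c ≈ 3103.38 km.

3103 km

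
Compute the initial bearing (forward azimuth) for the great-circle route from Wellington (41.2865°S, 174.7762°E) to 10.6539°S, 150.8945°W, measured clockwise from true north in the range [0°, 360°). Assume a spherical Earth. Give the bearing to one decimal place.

Δλ = -150.8945 − 174.7762 = -325.6707°; wrapped into (−180°, 180°]: 34.3293°.
θ = atan2( sin Δλ · cos φ₂ , cos φ₁ · sin φ₂ − sin φ₁ · cos φ₂ · cos Δλ )
  = atan2(0.55423, 0.39658) = 54.414° → normalised to [0°, 360°): 54.414°.

54.4°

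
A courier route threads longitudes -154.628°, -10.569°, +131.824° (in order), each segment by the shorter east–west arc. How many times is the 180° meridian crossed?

0

Leg 1: -154.628° → -10.569°, shortest Δλ = 144.059° (east) — does not cross 180°.
Leg 2: -10.569° → +131.824°, shortest Δλ = 142.393° (east) — does not cross 180°.
Total crossings: 0.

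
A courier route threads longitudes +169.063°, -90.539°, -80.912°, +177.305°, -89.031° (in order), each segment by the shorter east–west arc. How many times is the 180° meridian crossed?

3

Leg 1: +169.063° → -90.539°, shortest Δλ = 100.398° (east) — crosses 180°.
Leg 2: -90.539° → -80.912°, shortest Δλ = 9.627° (east) — does not cross 180°.
Leg 3: -80.912° → +177.305°, shortest Δλ = -101.783° (west) — crosses 180°.
Leg 4: +177.305° → -89.031°, shortest Δλ = 93.664° (east) — crosses 180°.
Total crossings: 3.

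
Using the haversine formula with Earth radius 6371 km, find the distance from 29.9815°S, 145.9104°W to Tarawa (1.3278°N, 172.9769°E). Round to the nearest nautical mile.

Δλ = 172.9769 − -145.9104 = 318.8873°; wrapped into (−180°, 180°]: -41.1127°.
Δφ = 1.3278 − -29.9815 = 31.3093°.
a = sin²(Δφ/2) + cos φ₁ · cos φ₂ · sin²(Δλ/2) = 0.179577.
c = 2·atan2(√a, √(1−a)) = 0.87520 rad → d = 6371·c ≈ 5575.88 km ≈ 3010.74 nmi.

3011 nmi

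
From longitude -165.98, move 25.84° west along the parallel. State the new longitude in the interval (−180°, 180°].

Start at -165.98°; shift −25.84° → -191.82°.
-191.82° lies outside (−180°, 180°]; add 360° → +168.18°.

+168.18°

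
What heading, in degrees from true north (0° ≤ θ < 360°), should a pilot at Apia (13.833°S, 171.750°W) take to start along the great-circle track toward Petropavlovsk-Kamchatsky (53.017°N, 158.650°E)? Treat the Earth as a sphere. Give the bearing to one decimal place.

341.7°

Δλ = 158.650 − -171.750 = 330.400°; wrapped into (−180°, 180°]: -29.600°.
θ = atan2( sin Δλ · cos φ₂ , cos φ₁ · sin φ₂ − sin φ₁ · cos φ₂ · cos Δλ )
  = atan2(-0.29714, 0.90071) = -18.258° → normalised to [0°, 360°): 341.742°.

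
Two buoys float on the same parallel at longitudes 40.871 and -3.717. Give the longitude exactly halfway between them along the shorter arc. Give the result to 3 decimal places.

+18.577°

Signed shortest Δλ from +40.871° to -3.717° is -44.588°.
Midpoint longitude = +40.871° + (-44.588°)/2 = +40.871° − 22.294° = +18.577°.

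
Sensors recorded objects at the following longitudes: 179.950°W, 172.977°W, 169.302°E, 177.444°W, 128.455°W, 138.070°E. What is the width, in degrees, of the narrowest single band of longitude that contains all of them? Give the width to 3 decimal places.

93.475°

Sort the longitudes: -179.950°, -177.444°, -172.977°, -128.455°, +138.070°, +169.302°.
Eastward gaps between consecutive values (wrapping around): 2.506°, 4.467°, 44.522°, 266.525°, 31.232°, 10.748°.
Largest gap = 266.525° ⇒ minimal covering band is its complement: 360° − 266.525° = 93.475°.
Band runs from +138.070° eastward to -128.455°, crossing the antimeridian.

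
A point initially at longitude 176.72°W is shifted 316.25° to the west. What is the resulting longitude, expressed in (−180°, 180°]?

132.97°W

Start at -176.72°; shift −316.25° → -492.97°.
-492.97° lies outside (−180°, 180°]; add 360° → -132.97°.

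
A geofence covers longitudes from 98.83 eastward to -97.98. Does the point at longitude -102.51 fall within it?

Yes

Band width going east from +98.83° to -97.98°: ((-97.98 − 98.83) mod 360) = 163.19°.
Offset of -102.51° east of the west edge: ((-102.51 − 98.83) mod 360) = 158.66°.
158.66° ≤ 163.19° ⇒ inside.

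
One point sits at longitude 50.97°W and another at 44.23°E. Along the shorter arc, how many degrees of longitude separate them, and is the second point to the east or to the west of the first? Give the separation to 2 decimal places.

Raw difference: 44.23 − -50.97 = 95.2°.
Normalise into (−180°, 180°]: 95.2° stays 95.2°.
Positive ⇒ the second point lies to the east; separation 95.20°.

95.20° east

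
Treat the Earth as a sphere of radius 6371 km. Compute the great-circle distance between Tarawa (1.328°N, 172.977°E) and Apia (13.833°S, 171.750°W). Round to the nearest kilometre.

Δλ = -171.750 − 172.977 = -344.727°; wrapped into (−180°, 180°]: 15.273°.
Δφ = -13.833 − 1.328 = -15.161°.
a = sin²(Δφ/2) + cos φ₁ · cos φ₂ · sin²(Δλ/2) = 0.034545.
c = 2·atan2(√a, √(1−a)) = 0.37390 rad → d = 6371·c ≈ 2382.12 km.

2382 km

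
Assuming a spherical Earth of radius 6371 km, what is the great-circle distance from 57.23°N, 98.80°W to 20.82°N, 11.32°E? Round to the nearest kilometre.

Δλ = 11.32 − -98.80 = 110.12°.
Δφ = 20.82 − 57.23 = -36.41°.
a = sin²(Δφ/2) + cos φ₁ · cos φ₂ · sin²(Δλ/2) = 0.437583.
c = 2·atan2(√a, √(1−a)) = 1.44564 rad → d = 6371·c ≈ 9210.14 km.

9210 km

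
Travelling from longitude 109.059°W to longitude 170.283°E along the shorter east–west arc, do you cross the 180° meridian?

Yes

Naïve |170.283 − -109.059| = 279.342° > 180°, so the shorter arc goes the other way round — across 180°.
Signed shortest Δλ = ((170.283 − -109.059 + 180) mod 360) − 180 = -80.658°.
Going west by 80.658° from -109.059° passes through 180° before reaching +170.283°.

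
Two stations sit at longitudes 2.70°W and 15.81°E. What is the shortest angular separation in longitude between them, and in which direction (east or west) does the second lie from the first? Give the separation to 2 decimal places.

Raw difference: 15.81 − -2.70 = 18.51°.
Normalise into (−180°, 180°]: 18.51° stays 18.51°.
Positive ⇒ the second point lies to the east; separation 18.51°.

18.51° east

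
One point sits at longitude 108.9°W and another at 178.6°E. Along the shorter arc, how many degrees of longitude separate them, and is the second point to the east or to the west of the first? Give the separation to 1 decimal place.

Raw difference: 178.6 − -108.9 = 287.5°.
Normalise into (−180°, 180°]: 287.5° − 360° = -72.5°.
Negative ⇒ the second point lies to the west; separation 72.5°.

72.5° west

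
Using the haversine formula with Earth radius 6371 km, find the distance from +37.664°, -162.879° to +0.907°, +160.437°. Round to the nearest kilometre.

Δλ = 160.437 − -162.879 = 323.316°; wrapped into (−180°, 180°]: -36.684°.
Δφ = 0.907 − 37.664 = -36.757°.
a = sin²(Δφ/2) + cos φ₁ · cos φ₂ · sin²(Δλ/2) = 0.177792.
c = 2·atan2(√a, √(1−a)) = 0.87054 rad → d = 6371·c ≈ 5546.19 km.

5546 km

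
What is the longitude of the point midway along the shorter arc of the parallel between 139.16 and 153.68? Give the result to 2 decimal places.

Signed shortest Δλ from +139.16° to +153.68° is +14.52°.
Midpoint longitude = +139.16° + (+14.52°)/2 = +139.16° + 7.26° = +146.42°.

+146.42°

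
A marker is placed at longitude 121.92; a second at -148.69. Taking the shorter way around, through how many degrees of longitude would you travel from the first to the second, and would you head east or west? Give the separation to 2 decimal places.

Raw difference: -148.69 − 121.92 = -270.61°.
Normalise into (−180°, 180°]: -270.61° + 360° = 89.39°.
Positive ⇒ the second point lies to the east; separation 89.39°.

89.39° east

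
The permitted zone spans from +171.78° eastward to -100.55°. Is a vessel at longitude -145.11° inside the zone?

Band width going east from +171.78° to -100.55°: ((-100.55 − 171.78) mod 360) = 87.67°.
Offset of -145.11° east of the west edge: ((-145.11 − 171.78) mod 360) = 43.11°.
43.11° ≤ 87.67° ⇒ inside.

Yes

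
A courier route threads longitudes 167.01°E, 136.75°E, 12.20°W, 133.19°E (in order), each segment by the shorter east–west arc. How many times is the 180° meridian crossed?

0

Leg 1: +167.01° → +136.75°, shortest Δλ = -30.26° (west) — does not cross 180°.
Leg 2: +136.75° → -12.20°, shortest Δλ = -148.95° (west) — does not cross 180°.
Leg 3: -12.20° → +133.19°, shortest Δλ = 145.39° (east) — does not cross 180°.
Total crossings: 0.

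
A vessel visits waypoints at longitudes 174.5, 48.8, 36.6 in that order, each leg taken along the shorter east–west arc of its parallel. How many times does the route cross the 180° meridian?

0

Leg 1: +174.5° → +48.8°, shortest Δλ = -125.7° (west) — does not cross 180°.
Leg 2: +48.8° → +36.6°, shortest Δλ = -12.2° (west) — does not cross 180°.
Total crossings: 0.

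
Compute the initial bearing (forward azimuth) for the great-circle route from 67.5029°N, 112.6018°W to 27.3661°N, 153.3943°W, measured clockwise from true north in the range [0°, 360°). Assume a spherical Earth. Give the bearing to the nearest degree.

Δλ = -153.3943 − -112.6018 = -40.7925°.
θ = atan2( sin Δλ · cos φ₂ , cos φ₁ · sin φ₂ − sin φ₁ · cos φ₂ · cos Δλ )
  = atan2(-0.58021, -0.44530) = -127.506° → normalised to [0°, 360°): 232.494°.

232°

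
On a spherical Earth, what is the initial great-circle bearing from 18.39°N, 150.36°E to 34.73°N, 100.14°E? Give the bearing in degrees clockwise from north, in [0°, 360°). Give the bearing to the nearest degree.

301°

Δλ = 100.14 − 150.36 = -50.22°.
θ = atan2( sin Δλ · cos φ₂ , cos φ₁ · sin φ₂ − sin φ₁ · cos φ₂ · cos Δλ )
  = atan2(-0.63159, 0.37472) = -59.320° → normalised to [0°, 360°): 300.680°.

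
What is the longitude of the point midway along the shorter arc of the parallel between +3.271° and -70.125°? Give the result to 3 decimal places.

-33.427°

Signed shortest Δλ from +3.271° to -70.125° is -73.396°.
Midpoint longitude = +3.271° + (-73.396°)/2 = +3.271° − 36.698° = -33.427°.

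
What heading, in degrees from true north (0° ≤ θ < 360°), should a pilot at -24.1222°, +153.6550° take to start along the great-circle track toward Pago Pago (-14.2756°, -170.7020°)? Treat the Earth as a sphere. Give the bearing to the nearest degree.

Δλ = -170.7020 − 153.6550 = -324.3570°; wrapped into (−180°, 180°]: 35.6430°.
θ = atan2( sin Δλ · cos φ₂ , cos φ₁ · sin φ₂ − sin φ₁ · cos φ₂ · cos Δλ )
  = atan2(0.56474, 0.09681) = 80.272° → normalised to [0°, 360°): 80.272°.

80°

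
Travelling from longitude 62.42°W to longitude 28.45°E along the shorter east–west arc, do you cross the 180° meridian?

No

Signed shortest Δλ = ((28.45 − -62.42 + 180) mod 360) − 180 = 90.87°.
Going east by 90.87° from -62.42° reaches +28.45° without touching 180°.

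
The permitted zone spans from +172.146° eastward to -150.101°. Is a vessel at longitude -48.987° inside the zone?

No

Band width going east from +172.146° to -150.101°: ((-150.101 − 172.146) mod 360) = 37.753°.
Offset of -48.987° east of the west edge: ((-48.987 − 172.146) mod 360) = 138.867°.
138.867° > 37.753° ⇒ outside.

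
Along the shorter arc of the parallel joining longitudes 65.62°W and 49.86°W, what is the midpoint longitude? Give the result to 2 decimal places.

57.74°W

Signed shortest Δλ from -65.62° to -49.86° is +15.76°.
Midpoint longitude = -65.62° + (+15.76°)/2 = -65.62° + 7.88° = -57.74°.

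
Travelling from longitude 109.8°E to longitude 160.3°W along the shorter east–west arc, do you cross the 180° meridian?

Naïve |-160.3 − 109.8| = 270.1° > 180°, so the shorter arc goes the other way round — across 180°.
Signed shortest Δλ = ((-160.3 − 109.8 + 180) mod 360) − 180 = 89.9°.
Going east by 89.9° from +109.8° passes through 180° before reaching -160.3°.

Yes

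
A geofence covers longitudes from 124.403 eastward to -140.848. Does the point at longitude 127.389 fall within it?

Band width going east from +124.403° to -140.848°: ((-140.848 − 124.403) mod 360) = 94.749°.
Offset of +127.389° east of the west edge: ((127.389 − 124.403) mod 360) = 2.986°.
2.986° ≤ 94.749° ⇒ inside.

Yes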